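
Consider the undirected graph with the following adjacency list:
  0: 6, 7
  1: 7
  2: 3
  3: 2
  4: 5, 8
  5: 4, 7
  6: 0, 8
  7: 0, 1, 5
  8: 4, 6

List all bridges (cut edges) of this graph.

The edges on the cycle 7-5-4-8-6-0-7 are not bridges since each lies on that cycle.
But removing 7-1 disconnects 7 from 1; removing 3-2 disconnects 3 from 2 — these are bridges.

1-7, 2-3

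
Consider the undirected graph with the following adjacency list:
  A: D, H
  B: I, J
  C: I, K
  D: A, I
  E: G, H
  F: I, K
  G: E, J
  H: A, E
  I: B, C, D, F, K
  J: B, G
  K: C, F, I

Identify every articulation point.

Removing I increases the component count from 1 to 2, so I is a cut vertex.
By contrast removing F leaves 1 component; it is not a cut vertex. No other vertex is a cut vertex either.

I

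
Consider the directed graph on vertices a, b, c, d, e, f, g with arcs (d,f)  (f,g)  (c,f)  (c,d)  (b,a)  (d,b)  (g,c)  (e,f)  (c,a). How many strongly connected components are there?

4

{c, d, f, g} are all mutually reachable — one SCC of size 4.
{b} is an SCC by itself.
{a} is an SCC by itself.
{e} is an SCC by itself.
That gives 4 strongly connected components.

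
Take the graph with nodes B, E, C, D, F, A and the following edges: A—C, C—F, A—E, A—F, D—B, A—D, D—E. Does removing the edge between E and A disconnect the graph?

No

After removing E—A, the path E-D-A still connects them, so the edge is not a bridge.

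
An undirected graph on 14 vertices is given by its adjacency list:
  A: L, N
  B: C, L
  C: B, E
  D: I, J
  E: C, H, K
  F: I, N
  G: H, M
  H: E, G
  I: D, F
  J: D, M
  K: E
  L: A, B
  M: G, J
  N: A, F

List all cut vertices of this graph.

E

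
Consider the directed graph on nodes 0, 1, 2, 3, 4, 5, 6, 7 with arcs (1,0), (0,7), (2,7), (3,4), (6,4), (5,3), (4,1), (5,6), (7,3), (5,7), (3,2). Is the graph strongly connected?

There is no directed path from 6 to 5, so the graph is not strongly connected.

No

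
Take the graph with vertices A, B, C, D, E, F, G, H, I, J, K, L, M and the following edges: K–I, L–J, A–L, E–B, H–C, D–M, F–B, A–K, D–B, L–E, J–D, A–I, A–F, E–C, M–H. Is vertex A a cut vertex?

Yes

Deleting A raises the number of components from 2 to 3, so A is a cut vertex.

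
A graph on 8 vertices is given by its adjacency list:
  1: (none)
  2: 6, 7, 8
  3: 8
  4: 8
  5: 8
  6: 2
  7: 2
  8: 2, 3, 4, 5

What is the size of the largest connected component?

7

1 is isolated — a component by itself.
Starting from 2 we can reach 2, 3, 4, 5, 6, 7, 8. That is one component of size 7.
The largest has 7 vertices.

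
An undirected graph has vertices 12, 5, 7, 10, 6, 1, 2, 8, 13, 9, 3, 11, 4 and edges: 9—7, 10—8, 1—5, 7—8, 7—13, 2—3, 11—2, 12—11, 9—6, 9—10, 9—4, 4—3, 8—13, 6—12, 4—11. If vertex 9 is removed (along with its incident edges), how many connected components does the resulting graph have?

With 9 gone, the remaining components are: {1, 5}; {7, 8, 10, 13}; {2, 3, 4, 6, 11, 12}.
That is 3 components.

3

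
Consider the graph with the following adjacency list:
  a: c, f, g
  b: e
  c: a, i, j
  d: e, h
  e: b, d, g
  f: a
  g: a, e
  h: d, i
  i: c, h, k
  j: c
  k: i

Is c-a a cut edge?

After removing c-a, the path c-i-h-d-e-g-a still connects them, so the edge is not a bridge.

No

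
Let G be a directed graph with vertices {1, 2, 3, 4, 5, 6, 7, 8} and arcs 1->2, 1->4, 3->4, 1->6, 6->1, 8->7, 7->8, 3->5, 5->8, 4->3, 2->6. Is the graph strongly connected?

No

There is no directed path from 8 to 5, so the graph is not strongly connected.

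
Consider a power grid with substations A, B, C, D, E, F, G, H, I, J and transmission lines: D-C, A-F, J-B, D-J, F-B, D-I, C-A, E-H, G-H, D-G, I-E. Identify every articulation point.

D

Removing D increases the component count from 1 to 2, so D is a cut vertex.
By contrast removing F leaves 1 component; it is not a cut vertex. No other vertex is a cut vertex either.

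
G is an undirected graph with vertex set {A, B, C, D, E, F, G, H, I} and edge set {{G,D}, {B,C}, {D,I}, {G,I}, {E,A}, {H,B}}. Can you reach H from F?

The component containing F is {F}, and H is not in it.

No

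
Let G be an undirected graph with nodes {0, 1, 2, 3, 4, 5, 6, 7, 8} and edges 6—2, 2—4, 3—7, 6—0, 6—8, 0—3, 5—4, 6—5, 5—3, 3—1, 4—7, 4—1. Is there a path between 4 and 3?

Yes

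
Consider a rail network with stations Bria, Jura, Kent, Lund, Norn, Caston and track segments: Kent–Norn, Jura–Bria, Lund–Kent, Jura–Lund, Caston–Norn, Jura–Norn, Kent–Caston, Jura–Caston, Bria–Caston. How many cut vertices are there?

0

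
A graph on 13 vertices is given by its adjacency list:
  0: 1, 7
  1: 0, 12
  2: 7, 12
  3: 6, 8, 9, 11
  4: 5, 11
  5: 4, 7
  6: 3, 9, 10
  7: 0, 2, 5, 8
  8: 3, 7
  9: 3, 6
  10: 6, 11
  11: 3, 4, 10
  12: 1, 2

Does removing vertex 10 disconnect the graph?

Deleting 10 leaves 1 component (was 1) (its neighbors 6, 11 remain connected to each other), so 10 is not a cut vertex.

No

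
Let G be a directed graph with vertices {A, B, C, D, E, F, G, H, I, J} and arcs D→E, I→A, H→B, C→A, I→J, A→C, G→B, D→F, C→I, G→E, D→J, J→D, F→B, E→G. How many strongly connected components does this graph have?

6

{A, C, I} are all mutually reachable — one SCC of size 3.
{D, J} are all mutually reachable — one SCC of size 2.
{E, G} are all mutually reachable — one SCC of size 2.
{F} is an SCC by itself.
{H} is an SCC by itself.
(and 1 more singleton SCC)
That gives 6 strongly connected components.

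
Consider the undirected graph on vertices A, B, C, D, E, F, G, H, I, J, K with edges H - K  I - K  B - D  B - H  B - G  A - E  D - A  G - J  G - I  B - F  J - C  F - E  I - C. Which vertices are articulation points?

B

Removing B increases the component count from 1 to 2, so B is a cut vertex.
By contrast removing J leaves 1 component; it is not a cut vertex. No other vertex is a cut vertex either.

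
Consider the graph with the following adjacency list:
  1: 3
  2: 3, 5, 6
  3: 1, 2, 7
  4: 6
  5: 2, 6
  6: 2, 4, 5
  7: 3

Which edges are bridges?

The edges on the cycle 2-6-5-2 are not bridges since each lies on that cycle.
But removing 6-4 disconnects 6 from 4; removing 3-1 disconnects 3 from 1; removing 3-7 disconnects 3 from 7; removing 2-3 disconnects 2 from 3 — these are bridges.

1-3, 2-3, 3-7, 4-6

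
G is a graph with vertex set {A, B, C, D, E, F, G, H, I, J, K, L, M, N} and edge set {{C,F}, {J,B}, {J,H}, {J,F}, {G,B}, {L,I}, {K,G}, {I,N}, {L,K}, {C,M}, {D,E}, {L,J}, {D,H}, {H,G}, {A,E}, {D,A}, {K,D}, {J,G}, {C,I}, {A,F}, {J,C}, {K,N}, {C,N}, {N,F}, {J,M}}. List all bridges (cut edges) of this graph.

none

The edges on the cycle D-A-E-D are not bridges since each lies on that cycle.
Every edge lies on some cycle, so there are no bridges.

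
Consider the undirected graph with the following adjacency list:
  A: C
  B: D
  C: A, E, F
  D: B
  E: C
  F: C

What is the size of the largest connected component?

4

Starting from B we can reach B, D. That is one component of size 2.
Starting from A we can reach A, C, E, F. That is one component of size 4.
The largest has 4 vertices.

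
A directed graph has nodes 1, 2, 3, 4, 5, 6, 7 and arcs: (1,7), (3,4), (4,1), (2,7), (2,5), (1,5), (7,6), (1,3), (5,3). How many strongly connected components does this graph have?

{1, 3, 4, 5} are all mutually reachable — one SCC of size 4.
{6} is an SCC by itself.
{7} is an SCC by itself.
{2} is an SCC by itself.
That gives 4 strongly connected components.

4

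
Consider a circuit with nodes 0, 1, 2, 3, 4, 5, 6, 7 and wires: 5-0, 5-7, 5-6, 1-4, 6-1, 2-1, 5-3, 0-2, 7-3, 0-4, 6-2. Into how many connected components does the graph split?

1

Starting from 0 we can reach 0, 1, 2, 3, 4, 5, 6, 7. That is one component of size 8.
Total: 1 component.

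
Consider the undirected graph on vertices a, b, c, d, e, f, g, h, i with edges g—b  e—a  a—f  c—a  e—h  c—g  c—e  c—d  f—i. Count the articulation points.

5

Removing a increases the component count from 1 to 2, so a is a cut vertex.
Removing c increases the component count from 1 to 3, so c is a cut vertex.
Removing e increases the component count from 1 to 2, so e is a cut vertex.
Likewise f, g are cut vertices.
By contrast removing d leaves 1 component; it is not a cut vertex. No other vertex is a cut vertex either.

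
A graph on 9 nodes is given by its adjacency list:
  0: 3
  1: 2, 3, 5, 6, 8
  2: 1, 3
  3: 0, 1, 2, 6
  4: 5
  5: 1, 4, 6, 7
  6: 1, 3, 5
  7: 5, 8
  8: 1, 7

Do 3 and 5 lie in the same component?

From 3 we can reach 0, 1, 2, 3, 4, 5, 6, 7, 8, which includes 5.

Yes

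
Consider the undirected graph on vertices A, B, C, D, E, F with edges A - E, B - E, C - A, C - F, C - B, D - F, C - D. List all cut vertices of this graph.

C

Removing C increases the component count from 1 to 2, so C is a cut vertex.
By contrast removing D leaves 1 component; it is not a cut vertex. No other vertex is a cut vertex either.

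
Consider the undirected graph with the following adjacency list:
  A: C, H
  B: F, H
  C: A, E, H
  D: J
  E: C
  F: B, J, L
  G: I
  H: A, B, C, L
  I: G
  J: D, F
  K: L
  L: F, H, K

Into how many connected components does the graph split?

Starting from G we can reach G, I. That is one component of size 2.
Starting from A we can reach A, B, C, D, E, F, H, J, K, L. That is one component of size 10.
Total: 2 components.

2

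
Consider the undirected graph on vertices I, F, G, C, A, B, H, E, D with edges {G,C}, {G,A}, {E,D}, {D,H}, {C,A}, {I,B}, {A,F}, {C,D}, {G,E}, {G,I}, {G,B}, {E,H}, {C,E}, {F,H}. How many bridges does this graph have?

0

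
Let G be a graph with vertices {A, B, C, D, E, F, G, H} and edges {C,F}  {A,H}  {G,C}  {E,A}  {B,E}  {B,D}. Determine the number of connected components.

Starting from C we can reach C, F, G. That is one component of size 3.
Starting from A we can reach A, B, D, E, H. That is one component of size 5.
Total: 2 components.

2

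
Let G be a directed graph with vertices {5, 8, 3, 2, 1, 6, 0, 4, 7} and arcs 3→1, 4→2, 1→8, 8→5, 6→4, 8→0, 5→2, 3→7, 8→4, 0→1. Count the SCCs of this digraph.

{0, 1, 8} are all mutually reachable — one SCC of size 3.
{4} is an SCC by itself.
{5} is an SCC by itself.
{2} is an SCC by itself.
{3} is an SCC by itself.
(and 2 more singleton SCCs)
That gives 7 strongly connected components.

7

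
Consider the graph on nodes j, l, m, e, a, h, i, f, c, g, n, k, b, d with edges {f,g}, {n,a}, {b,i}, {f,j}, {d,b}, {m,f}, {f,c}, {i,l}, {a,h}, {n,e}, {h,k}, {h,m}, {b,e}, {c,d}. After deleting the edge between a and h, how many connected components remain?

1

a and h are still connected via a-n-e-b-d-c-f-m-h, so the component count stays at 1.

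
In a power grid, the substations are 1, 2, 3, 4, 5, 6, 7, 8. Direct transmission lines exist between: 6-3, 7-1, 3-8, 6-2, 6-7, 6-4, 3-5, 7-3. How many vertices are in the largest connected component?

Starting from 1 we can reach 1, 2, 3, 4, 5, 6, 7, 8. That is one component of size 8.
The largest has 8 vertices.

8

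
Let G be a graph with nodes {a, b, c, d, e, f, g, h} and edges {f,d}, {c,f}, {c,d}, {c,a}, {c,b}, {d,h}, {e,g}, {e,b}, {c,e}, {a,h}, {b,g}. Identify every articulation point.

Removing c increases the component count from 1 to 2, so c is a cut vertex.
By contrast removing b leaves 1 component; it is not a cut vertex. No other vertex is a cut vertex either.

c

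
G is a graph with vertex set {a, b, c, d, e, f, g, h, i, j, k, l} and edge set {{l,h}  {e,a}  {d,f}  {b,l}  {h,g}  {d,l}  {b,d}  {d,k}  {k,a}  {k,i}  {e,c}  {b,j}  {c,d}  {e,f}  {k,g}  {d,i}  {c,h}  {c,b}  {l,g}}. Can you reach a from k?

Yes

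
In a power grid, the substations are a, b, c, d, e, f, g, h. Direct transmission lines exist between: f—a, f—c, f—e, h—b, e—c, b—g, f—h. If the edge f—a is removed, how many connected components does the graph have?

3

Before removal there are 2 components.
f—a is a bridge — removing it separates f's side from a's side.
After removal: 3 components.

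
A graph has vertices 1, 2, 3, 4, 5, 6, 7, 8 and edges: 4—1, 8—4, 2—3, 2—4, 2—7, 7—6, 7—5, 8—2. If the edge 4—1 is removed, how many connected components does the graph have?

Before removal there is 1 component.
4—1 is a bridge — removing it separates 4's side from 1's side.
After removal: 2 components.

2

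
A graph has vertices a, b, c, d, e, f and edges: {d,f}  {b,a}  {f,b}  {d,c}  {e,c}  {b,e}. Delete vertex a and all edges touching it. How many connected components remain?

With a gone, the remaining components are: {b, c, d, e, f}.
That is 1 component.

1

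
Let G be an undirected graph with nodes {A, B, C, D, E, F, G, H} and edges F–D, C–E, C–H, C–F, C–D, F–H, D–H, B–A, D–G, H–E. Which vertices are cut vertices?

D

Removing D increases the component count from 2 to 3, so D is a cut vertex.
By contrast removing H leaves 2 components; it is not a cut vertex. No other vertex is a cut vertex either.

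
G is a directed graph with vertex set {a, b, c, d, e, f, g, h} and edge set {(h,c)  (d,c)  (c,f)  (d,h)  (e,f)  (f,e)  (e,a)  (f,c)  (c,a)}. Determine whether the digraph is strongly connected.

No

There is no directed path from b to d, so the graph is not strongly connected.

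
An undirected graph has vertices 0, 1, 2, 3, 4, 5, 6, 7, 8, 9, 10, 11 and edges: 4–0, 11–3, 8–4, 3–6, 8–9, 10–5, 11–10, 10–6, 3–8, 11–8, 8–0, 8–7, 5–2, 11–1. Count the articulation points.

4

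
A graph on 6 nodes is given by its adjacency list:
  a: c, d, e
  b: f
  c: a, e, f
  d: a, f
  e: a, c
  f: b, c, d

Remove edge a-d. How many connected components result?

a and d are still connected via a-c-f-d, so the component count stays at 1.

1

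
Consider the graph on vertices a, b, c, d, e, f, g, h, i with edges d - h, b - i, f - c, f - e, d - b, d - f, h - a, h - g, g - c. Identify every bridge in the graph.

a-h, b-d, b-i, e-f

The edges on the cycle d-h-g-c-f-d are not bridges since each lies on that cycle.
But removing e - f disconnects e from f; removing b - i disconnects b from i; removing b - d disconnects b from d; removing h - a disconnects h from a — these are bridges.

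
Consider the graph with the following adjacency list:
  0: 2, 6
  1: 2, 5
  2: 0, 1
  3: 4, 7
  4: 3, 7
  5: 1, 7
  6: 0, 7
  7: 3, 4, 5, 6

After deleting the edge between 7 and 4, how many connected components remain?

1

7 and 4 are still connected via 7-3-4, so the component count stays at 1.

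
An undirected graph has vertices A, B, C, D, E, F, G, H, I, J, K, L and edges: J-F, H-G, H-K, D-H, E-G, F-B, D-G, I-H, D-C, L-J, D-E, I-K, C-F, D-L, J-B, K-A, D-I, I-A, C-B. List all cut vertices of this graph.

D

Removing D increases the component count from 1 to 2, so D is a cut vertex.
By contrast removing J leaves 1 component; it is not a cut vertex. No other vertex is a cut vertex either.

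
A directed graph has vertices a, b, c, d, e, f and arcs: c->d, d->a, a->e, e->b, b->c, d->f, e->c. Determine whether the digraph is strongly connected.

No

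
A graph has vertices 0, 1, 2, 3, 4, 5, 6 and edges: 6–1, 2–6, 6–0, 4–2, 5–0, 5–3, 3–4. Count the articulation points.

1

Removing 6 increases the component count from 1 to 2, so 6 is a cut vertex.
By contrast removing 5 leaves 1 component; it is not a cut vertex. No other vertex is a cut vertex either.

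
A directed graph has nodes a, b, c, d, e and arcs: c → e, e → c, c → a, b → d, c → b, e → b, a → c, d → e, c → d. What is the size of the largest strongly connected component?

5

{a, b, c, d, e} are all mutually reachable — one SCC of size 5.
The largest has 5 vertices.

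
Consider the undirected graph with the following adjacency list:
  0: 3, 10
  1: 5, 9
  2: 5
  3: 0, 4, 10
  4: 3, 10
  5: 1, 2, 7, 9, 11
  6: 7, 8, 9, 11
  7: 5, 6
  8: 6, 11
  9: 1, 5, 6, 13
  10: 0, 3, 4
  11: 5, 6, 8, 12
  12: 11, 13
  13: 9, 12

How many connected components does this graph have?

2

Starting from 0 we can reach 0, 3, 4, 10. That is one component of size 4.
Starting from 1 we can reach 1, 2, 5, 6, 7, 8, 9, 11, 12, 13. That is one component of size 10.
Total: 2 components.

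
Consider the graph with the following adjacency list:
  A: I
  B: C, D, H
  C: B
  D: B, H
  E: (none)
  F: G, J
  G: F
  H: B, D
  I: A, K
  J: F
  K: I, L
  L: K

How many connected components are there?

4

E is isolated — a component by itself.
Starting from F we can reach F, G, J. That is one component of size 3.
Starting from A we can reach A, I, K, L. That is one component of size 4.
Starting from B we can reach B, C, D, H. That is one component of size 4.
Total: 4 components.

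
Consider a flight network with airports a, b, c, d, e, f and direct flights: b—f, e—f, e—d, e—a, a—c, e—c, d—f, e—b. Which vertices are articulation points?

e

Removing e increases the component count from 1 to 2, so e is a cut vertex.
By contrast removing d leaves 1 component; it is not a cut vertex. No other vertex is a cut vertex either.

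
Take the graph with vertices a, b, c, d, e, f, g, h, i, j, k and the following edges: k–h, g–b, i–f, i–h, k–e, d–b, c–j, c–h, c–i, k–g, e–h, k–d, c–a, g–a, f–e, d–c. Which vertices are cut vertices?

c

Removing c increases the component count from 1 to 2, so c is a cut vertex.
By contrast removing a leaves 1 component; it is not a cut vertex. No other vertex is a cut vertex either.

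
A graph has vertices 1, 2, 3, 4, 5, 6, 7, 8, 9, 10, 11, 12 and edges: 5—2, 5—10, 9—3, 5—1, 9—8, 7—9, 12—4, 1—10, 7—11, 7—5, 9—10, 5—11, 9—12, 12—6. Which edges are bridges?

The edges on the cycle 5-1-10-5 are not bridges since each lies on that cycle.
But removing 4—12 disconnects 4 from 12; removing 12—6 disconnects 12 from 6; removing 9—12 disconnects 9 from 12; removing 9—3 disconnects 9 from 3 — these are bridges.
In total 6 edges are bridges.

12-4, 12-6, 12-9, 2-5, 3-9, 8-9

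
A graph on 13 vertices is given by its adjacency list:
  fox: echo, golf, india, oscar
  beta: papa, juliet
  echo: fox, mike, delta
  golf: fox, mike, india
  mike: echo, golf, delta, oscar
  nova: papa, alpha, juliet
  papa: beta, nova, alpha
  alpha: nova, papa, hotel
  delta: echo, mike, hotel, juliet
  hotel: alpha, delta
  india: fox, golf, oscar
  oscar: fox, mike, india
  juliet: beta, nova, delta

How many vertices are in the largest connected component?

13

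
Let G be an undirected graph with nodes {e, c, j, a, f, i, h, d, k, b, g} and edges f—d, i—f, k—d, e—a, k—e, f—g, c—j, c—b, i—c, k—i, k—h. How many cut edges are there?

7

The edges on the cycle k-i-f-d-k are not bridges since each lies on that cycle.
But removing f—g disconnects f from g; removing k—e disconnects k from e; removing c—j disconnects c from j; removing i—c disconnects i from c — these are bridges.
In total 7 edges are bridges.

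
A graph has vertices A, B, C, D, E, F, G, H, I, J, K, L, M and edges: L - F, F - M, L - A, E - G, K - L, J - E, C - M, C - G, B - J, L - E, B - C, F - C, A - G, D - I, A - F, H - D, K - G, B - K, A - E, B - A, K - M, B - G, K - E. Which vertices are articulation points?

D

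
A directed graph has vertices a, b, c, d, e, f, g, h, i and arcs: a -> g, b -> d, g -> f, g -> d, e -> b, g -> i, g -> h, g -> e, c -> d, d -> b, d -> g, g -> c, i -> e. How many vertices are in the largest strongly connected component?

6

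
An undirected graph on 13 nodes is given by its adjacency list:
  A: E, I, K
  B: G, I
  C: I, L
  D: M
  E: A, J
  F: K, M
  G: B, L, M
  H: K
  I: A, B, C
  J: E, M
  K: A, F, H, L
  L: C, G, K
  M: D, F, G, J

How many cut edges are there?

2

The edges on the cycle A-E-J-M-G-B-I-A are not bridges since each lies on that cycle.
But removing M-D disconnects M from D; removing K-H disconnects K from H — these are bridges.
That makes 2 bridges.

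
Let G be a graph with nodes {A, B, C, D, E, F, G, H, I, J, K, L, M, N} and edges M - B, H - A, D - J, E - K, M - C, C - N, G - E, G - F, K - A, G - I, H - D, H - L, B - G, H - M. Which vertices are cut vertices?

Removing C increases the component count from 1 to 2, so C is a cut vertex.
Removing D increases the component count from 1 to 2, so D is a cut vertex.
Removing G increases the component count from 1 to 3, so G is a cut vertex.
Likewise H, M are cut vertices.
By contrast removing F leaves 1 component; it is not a cut vertex. No other vertex is a cut vertex either.

C, D, G, H, M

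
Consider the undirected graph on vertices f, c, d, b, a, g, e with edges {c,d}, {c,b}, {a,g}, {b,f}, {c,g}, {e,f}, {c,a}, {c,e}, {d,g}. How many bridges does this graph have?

0

The edges on the cycle c-e-f-b-c are not bridges since each lies on that cycle.
Every edge lies on some cycle, so there are no bridges.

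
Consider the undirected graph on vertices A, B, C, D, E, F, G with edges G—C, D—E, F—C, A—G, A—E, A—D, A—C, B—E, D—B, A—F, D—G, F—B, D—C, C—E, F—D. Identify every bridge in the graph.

The edges on the cycle D-B-E-D are not bridges since each lies on that cycle.
Every edge lies on some cycle, so there are no bridges.

none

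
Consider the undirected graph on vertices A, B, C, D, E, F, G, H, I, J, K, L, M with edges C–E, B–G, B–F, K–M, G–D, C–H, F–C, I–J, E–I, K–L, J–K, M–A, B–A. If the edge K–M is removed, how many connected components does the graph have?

1

K and M are still connected via K-J-I-E-C-F-B-A-M, so the component count stays at 1.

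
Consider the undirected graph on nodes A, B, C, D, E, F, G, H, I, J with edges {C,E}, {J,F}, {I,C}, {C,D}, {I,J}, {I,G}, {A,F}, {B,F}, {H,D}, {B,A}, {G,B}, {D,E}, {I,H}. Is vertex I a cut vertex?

Yes

Deleting I raises the number of components from 1 to 2, so I is a cut vertex.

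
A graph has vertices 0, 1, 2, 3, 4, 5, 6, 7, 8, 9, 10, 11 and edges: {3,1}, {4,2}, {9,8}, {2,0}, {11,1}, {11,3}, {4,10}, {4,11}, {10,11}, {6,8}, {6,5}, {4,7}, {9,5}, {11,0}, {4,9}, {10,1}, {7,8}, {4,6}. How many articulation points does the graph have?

1

Removing 4 increases the component count from 1 to 2, so 4 is a cut vertex.
By contrast removing 8 leaves 1 component; it is not a cut vertex. No other vertex is a cut vertex either.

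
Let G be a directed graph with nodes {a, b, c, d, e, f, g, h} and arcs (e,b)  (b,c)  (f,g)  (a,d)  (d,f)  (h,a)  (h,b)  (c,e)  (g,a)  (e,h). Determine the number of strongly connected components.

{b, c, e, h} are all mutually reachable — one SCC of size 4.
{a, d, f, g} are all mutually reachable — one SCC of size 4.
That gives 2 strongly connected components.

2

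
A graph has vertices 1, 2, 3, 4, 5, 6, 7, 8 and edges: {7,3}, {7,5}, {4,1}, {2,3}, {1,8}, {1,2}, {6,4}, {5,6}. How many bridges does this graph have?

1

The edges on the cycle 7-5-6-4-1-2-3-7 are not bridges since each lies on that cycle.
But removing 1-8 disconnects 1 from 8 — this is a bridge.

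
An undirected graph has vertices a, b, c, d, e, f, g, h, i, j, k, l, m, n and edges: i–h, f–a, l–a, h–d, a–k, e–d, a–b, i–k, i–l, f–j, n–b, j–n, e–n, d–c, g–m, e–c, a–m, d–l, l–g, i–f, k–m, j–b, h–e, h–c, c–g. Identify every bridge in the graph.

none

The edges on the cycle i-f-j-n-e-h-i are not bridges since each lies on that cycle.
Every edge lies on some cycle, so there are no bridges.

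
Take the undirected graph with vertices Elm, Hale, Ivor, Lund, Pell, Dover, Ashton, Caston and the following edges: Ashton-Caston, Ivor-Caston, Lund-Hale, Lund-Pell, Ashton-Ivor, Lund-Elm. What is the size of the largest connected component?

4

Dover is isolated — a component by itself.
Starting from Ivor we can reach Ivor, Ashton, Caston. That is one component of size 3.
Starting from Elm we can reach Elm, Hale, Lund, Pell. That is one component of size 4.
The largest has 4 vertices.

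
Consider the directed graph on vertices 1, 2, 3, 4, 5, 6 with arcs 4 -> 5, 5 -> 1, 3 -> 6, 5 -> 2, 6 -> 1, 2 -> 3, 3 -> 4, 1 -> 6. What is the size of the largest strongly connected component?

4

{2, 3, 4, 5} are all mutually reachable — one SCC of size 4.
{1, 6} are all mutually reachable — one SCC of size 2.
The largest has 4 vertices.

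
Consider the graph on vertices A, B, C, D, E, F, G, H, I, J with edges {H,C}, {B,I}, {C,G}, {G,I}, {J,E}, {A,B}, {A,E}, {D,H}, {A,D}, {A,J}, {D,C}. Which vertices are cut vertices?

A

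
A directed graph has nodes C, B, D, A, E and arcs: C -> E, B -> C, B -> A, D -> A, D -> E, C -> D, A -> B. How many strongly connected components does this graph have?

{A, B, C, D} are all mutually reachable — one SCC of size 4.
{E} is an SCC by itself.
That gives 2 strongly connected components.

2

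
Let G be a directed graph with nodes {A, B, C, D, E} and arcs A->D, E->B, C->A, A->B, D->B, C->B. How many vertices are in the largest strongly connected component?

1

{A} is an SCC by itself.
{B} is an SCC by itself.
{E} is an SCC by itself.
{C} is an SCC by itself.
{D} is an SCC by itself.
The largest has 1 vertex.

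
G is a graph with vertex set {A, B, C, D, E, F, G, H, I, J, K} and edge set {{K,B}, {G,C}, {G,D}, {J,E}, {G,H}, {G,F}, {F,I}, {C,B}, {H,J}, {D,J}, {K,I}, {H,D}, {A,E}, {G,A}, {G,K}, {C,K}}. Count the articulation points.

Removing G increases the component count from 1 to 2, so G is a cut vertex.
By contrast removing C leaves 1 component; it is not a cut vertex. No other vertex is a cut vertex either.

1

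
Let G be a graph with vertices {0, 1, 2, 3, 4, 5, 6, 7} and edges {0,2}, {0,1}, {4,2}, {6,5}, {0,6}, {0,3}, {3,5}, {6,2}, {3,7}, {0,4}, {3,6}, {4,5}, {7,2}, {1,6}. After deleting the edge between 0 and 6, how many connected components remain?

1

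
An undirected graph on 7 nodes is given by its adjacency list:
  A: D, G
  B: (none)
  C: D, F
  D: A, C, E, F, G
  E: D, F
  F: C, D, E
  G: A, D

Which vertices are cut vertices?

Removing D increases the component count from 2 to 3, so D is a cut vertex.
By contrast removing F leaves 2 components; it is not a cut vertex. No other vertex is a cut vertex either.

D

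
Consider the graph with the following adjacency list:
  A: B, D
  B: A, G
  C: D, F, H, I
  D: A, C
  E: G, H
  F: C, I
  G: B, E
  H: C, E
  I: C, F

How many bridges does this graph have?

The edges on the cycle C-I-F-C are not bridges since each lies on that cycle.
Every edge lies on some cycle, so there are no bridges.

0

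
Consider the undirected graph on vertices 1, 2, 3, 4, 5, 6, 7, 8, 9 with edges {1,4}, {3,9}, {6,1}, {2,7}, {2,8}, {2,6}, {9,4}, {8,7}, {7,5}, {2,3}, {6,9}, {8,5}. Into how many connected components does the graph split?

Starting from 1 we can reach 1, 2, 3, 4, 5, 6, 7, 8, 9. That is one component of size 9.
Total: 1 component.

1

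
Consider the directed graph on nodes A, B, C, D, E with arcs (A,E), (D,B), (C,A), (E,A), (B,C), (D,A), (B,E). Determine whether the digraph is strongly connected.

No

There is no directed path from A to D, so the graph is not strongly connected.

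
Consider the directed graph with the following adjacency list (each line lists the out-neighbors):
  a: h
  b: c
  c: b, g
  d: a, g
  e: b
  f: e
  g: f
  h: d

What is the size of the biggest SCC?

{b, c, e, f, g} are all mutually reachable — one SCC of size 5.
{a, d, h} are all mutually reachable — one SCC of size 3.
The largest has 5 vertices.

5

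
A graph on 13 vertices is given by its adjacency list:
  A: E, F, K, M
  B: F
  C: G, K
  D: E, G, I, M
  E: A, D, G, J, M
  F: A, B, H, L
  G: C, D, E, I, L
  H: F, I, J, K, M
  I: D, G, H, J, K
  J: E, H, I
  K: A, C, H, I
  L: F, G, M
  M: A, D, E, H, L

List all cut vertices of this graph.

F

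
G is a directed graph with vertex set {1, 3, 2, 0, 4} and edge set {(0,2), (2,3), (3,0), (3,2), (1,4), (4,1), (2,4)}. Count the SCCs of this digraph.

2

{0, 2, 3} are all mutually reachable — one SCC of size 3.
{1, 4} are all mutually reachable — one SCC of size 2.
That gives 2 strongly connected components.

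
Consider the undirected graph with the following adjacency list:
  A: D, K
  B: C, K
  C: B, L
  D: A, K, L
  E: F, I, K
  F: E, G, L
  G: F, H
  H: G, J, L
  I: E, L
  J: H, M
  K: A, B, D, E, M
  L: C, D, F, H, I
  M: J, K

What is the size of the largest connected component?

Starting from A we can reach A, B, C, D, E, F, G, H, I, J, K, L, M. That is one component of size 13.
The largest has 13 vertices.

13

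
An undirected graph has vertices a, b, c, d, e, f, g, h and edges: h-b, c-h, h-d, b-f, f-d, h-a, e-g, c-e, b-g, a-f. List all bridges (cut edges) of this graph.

none

The edges on the cycle h-a-f-b-h are not bridges since each lies on that cycle.
Every edge lies on some cycle, so there are no bridges.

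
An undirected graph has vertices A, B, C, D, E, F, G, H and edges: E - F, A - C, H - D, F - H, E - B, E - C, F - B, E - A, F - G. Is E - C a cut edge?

No

After removing E - C, the path E-A-C still connects them, so the edge is not a bridge.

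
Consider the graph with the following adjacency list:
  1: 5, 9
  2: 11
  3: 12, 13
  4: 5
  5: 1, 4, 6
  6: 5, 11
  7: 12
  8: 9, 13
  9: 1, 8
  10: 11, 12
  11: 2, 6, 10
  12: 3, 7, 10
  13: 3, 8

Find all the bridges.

The edges on the cycle 6-11-10-12-3-13-8-9-1-5-6 are not bridges since each lies on that cycle.
But removing 5-4 disconnects 5 from 4; removing 12-7 disconnects 12 from 7; removing 11-2 disconnects 11 from 2 — these are bridges.

11-2, 12-7, 4-5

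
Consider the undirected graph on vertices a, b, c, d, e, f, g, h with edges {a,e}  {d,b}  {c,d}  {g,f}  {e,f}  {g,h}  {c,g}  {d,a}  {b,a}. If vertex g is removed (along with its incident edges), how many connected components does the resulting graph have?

2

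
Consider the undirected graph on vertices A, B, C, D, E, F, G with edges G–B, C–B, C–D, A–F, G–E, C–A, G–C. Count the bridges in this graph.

4

The edges on the cycle G-C-B-G are not bridges since each lies on that cycle.
But removing C–A disconnects C from A; removing C–D disconnects C from D; removing A–F disconnects A from F; removing G–E disconnects G from E — these are bridges.
That makes 4 bridges.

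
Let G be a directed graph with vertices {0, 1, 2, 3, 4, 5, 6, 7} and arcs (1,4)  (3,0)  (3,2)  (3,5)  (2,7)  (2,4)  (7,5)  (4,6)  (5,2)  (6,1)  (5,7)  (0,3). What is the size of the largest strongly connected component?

3

{1, 4, 6} are all mutually reachable — one SCC of size 3.
{2, 5, 7} are all mutually reachable — one SCC of size 3.
{0, 3} are all mutually reachable — one SCC of size 2.
The largest has 3 vertices.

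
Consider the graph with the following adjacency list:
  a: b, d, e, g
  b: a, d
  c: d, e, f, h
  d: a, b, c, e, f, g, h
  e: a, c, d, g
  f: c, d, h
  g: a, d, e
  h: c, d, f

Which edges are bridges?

The edges on the cycle d-b-a-d are not bridges since each lies on that cycle.
Every edge lies on some cycle, so there are no bridges.

none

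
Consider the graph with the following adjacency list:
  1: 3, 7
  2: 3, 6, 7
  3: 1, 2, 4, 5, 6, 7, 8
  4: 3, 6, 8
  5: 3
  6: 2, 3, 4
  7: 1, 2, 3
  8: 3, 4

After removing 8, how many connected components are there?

With 8 gone, the remaining components are: {1, 2, 3, 4, 5, 6, 7}.
That is 1 component.

1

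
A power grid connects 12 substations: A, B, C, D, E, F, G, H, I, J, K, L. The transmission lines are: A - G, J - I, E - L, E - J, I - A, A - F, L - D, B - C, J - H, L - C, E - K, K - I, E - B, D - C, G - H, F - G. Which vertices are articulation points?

Removing E increases the component count from 1 to 2, so E is a cut vertex.
By contrast removing D leaves 1 component; it is not a cut vertex. No other vertex is a cut vertex either.

E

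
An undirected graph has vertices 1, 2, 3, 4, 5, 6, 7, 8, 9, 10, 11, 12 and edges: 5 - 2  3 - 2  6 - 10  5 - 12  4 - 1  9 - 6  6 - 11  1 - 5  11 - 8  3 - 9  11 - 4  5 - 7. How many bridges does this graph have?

4

The edges on the cycle 3-9-6-11-4-1-5-2-3 are not bridges since each lies on that cycle.
But removing 8 - 11 disconnects 8 from 11; removing 7 - 5 disconnects 7 from 5; removing 6 - 10 disconnects 6 from 10; removing 12 - 5 disconnects 12 from 5 — these are bridges.
That makes 4 bridges.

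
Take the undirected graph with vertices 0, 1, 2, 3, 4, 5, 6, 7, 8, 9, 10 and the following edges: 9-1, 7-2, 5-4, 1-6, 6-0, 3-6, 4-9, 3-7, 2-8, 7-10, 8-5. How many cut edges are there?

2

The edges on the cycle 3-7-2-8-5-4-9-1-6-3 are not bridges since each lies on that cycle.
But removing 6-0 disconnects 6 from 0; removing 7-10 disconnects 7 from 10 — these are bridges.
That makes 2 bridges.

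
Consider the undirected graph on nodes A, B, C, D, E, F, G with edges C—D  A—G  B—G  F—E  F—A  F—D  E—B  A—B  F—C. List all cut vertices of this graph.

F

Removing F increases the component count from 1 to 2, so F is a cut vertex.
By contrast removing D leaves 1 component; it is not a cut vertex. No other vertex is a cut vertex either.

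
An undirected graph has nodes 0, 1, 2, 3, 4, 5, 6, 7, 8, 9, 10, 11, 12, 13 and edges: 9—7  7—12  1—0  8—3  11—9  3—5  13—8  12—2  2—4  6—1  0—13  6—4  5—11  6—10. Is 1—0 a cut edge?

No

After removing 1—0, the path 1-6-4-2-12-7-9-11-5-3-8-13-0 still connects them, so the edge is not a bridge.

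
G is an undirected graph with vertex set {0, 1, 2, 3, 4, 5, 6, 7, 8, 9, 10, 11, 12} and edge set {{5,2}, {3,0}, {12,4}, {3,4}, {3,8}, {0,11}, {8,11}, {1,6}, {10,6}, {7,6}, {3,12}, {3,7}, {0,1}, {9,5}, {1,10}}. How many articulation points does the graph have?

Removing 3 increases the component count from 2 to 3, so 3 is a cut vertex.
Removing 5 increases the component count from 2 to 3, so 5 is a cut vertex.
By contrast removing 4 leaves 2 components; it is not a cut vertex. No other vertex is a cut vertex either.

2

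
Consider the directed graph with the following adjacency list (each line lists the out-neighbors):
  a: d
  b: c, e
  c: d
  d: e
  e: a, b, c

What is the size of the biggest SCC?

{a, b, c, d, e} are all mutually reachable — one SCC of size 5.
The largest has 5 vertices.

5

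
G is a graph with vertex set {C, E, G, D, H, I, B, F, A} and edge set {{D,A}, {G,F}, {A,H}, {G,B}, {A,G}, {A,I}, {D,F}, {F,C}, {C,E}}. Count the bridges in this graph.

5

The edges on the cycle D-A-G-F-D are not bridges since each lies on that cycle.
But removing F - C disconnects F from C; removing B - G disconnects B from G; removing C - E disconnects C from E; removing A - H disconnects A from H — these are bridges.
In total 5 edges are bridges.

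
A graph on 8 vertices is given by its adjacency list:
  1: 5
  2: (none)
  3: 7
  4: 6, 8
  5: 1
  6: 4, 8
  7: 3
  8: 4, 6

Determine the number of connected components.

4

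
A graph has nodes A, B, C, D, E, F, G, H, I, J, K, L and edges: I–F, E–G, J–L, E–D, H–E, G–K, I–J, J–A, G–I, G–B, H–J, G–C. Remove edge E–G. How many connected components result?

E and G are still connected via E-H-J-I-G, so the component count stays at 1.

1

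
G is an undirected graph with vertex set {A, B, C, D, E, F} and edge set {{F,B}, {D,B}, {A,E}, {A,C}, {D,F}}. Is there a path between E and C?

Yes

From E we can reach A, C, E, which includes C.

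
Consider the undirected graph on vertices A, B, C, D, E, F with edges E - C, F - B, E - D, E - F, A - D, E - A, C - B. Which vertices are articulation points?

E

Removing E increases the component count from 1 to 2, so E is a cut vertex.
By contrast removing F leaves 1 component; it is not a cut vertex. No other vertex is a cut vertex either.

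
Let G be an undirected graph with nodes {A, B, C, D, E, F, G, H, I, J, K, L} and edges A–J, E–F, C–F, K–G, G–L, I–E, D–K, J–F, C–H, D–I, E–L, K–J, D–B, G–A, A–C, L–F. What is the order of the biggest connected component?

12

Starting from A we can reach A, B, C, D, E, F, G, H, I, J, K, L. That is one component of size 12.
The largest has 12 vertices.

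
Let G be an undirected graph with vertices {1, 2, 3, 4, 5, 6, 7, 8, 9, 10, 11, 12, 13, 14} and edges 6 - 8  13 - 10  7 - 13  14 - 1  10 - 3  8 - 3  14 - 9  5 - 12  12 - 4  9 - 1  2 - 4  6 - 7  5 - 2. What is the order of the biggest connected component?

11 is isolated — a component by itself.
Starting from 1 we can reach 1, 9, 14. That is one component of size 3.
Starting from 2 we can reach 2, 4, 5, 12. That is one component of size 4.
Starting from 3 we can reach 3, 6, 7, 8, 10, 13. That is one component of size 6.
The largest has 6 vertices.

6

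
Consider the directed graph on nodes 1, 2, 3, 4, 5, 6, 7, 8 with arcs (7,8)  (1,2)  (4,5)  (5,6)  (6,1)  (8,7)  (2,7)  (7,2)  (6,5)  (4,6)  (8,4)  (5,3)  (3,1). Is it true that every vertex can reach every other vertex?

From 6 we can reach every vertex (1, 2, 3, 4, 5, 6, 7, 8), and every vertex can reach 6 (1, 2, 3, 4, 5, 6, 7, 8). So the whole graph is one strongly connected component.

Yes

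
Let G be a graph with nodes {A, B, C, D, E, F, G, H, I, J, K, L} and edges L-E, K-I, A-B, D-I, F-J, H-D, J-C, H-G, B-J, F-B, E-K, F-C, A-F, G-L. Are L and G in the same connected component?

Yes

From L we can reach D, E, G, H, I, K, L, which includes G.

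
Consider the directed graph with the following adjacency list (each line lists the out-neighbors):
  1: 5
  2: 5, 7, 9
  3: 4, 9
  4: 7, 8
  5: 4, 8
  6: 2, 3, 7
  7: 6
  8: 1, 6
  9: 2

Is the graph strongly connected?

Yes

From 4 we can reach every vertex (1, 2, 3, 4, 5, 6, 7, 8, 9), and every vertex can reach 4 (1, 2, 3, 4, 5, 6, 7, 8, 9). So the whole graph is one strongly connected component.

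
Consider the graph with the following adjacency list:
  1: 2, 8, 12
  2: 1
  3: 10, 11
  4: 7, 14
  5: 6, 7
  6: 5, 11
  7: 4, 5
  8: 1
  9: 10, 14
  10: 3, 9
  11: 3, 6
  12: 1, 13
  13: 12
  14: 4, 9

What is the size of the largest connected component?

9

Starting from 1 we can reach 1, 2, 8, 12, 13. That is one component of size 5.
Starting from 3 we can reach 3, 4, 5, 6, 7, 9, 10, 11, 14. That is one component of size 9.
The largest has 9 vertices.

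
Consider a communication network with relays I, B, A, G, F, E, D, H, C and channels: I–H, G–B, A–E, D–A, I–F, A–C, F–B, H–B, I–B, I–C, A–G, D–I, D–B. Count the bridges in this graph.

The edges on the cycle D-A-C-I-D are not bridges since each lies on that cycle.
But removing A–E disconnects A from E — this is a bridge.

1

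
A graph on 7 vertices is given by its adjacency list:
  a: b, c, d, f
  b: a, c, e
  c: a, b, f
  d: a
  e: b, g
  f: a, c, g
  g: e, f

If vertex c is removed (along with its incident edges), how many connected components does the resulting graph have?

With c gone, the remaining components are: {a, b, d, e, f, g}.
That is 1 component.

1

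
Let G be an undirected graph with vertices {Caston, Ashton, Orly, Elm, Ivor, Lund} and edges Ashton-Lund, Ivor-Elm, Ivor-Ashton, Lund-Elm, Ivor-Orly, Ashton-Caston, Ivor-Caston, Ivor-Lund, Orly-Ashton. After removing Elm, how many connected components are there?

1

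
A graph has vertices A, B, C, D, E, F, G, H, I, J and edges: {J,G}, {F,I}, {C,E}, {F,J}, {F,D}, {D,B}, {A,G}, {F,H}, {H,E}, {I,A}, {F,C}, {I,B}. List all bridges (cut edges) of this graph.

The edges on the cycle F-H-E-C-F are not bridges since each lies on that cycle.
Every edge lies on some cycle, so there are no bridges.

none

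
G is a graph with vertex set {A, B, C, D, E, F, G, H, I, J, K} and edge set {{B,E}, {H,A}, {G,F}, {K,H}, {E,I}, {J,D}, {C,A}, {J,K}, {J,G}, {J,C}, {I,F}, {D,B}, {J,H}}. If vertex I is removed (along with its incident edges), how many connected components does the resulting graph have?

1

With I gone, the remaining components are: {A, B, C, D, E, F, G, H, J, K}.
That is 1 component.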